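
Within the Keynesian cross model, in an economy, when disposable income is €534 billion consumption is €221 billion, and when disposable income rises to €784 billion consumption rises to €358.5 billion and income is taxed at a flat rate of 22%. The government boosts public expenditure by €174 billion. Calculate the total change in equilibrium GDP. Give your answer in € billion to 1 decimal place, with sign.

MPC = ΔC/ΔYd = (358.5 − 221)/(784 − 534) = 137.5/250 = 0.55.
Expenditure multiplier = 1/(1 − c(1−t)) = 1/(1 − 0.55×0.78) = 1/0.571 ≈ 1.751.
ΔY = k × ΔG = (+€174 billion) / 0.571 ≈ +€304.7 billion.

+€304.7 billion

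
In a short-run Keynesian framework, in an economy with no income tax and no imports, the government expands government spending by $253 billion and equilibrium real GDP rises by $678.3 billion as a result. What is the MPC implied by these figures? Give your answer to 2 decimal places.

Implied spending multiplier k = ΔY/ΔG = 678.3/253 ≈ 2.681.
Since k = 1/(1 − MPC), MPC = 1 − 1/k = 1 − ΔG/ΔY = 1 − 253/678.3 ≈ 0.63.

0.63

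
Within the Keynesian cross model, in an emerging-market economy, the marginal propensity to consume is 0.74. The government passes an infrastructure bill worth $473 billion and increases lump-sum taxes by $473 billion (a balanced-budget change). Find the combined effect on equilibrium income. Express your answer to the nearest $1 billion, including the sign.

Expenditure multiplier = 1/(1 − MPC) = 1/(1 − 0.74) = 1/0.26 ≈ 3.846.
ΔG contributes k·ΔG = (+$473 billion) / 0.26 ≈ +$1,819.2 billion.
ΔT of +$473 billion changes first-round spending by −c·ΔT = −$350.02 billion, contributing k·(−c·ΔT) = (−$350.02 billion) / 0.26 ≈ −$1,346.2 billion.
With ΔG = ΔT and no other leakages, the balanced-budget multiplier is 1, so ΔY = ΔG = +$473 billion.

+$473 billion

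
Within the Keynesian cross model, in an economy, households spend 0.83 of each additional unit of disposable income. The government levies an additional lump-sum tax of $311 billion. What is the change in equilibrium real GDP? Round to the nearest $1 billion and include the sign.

A lump-sum tax change of +$311 billion shifts disposable income by −$311 billion; first-round consumption changes by −c × ΔT = −0.83 × (+$311 billion) = −$258.13 billion.
Expenditure multiplier = 1/(1 − MPC) = 1/(1 − 0.83) = 1/0.17 ≈ 5.882.
The tax multiplier is −c × k ≈ −4.882, so ΔY = k × (−c·ΔT) = (−$258.13 billion) / 0.17 ≈ −$1,518 billion.

−$1,518 billion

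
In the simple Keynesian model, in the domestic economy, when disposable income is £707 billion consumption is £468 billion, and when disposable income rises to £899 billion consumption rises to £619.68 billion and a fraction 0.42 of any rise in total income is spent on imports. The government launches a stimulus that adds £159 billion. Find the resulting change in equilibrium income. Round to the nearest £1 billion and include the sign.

+£252 billion

MPC = ΔC/ΔYd = (619.68 − 468)/(899 − 707) = 151.68/192 = 0.79.
Spending multiplier = 1/(1 − c + m) = 1/(1 − 0.79 + 0.42) = 1/0.63 ≈ 1.587.
ΔY = k × ΔG = (+£159 billion) / 0.63 ≈ +£252 billion.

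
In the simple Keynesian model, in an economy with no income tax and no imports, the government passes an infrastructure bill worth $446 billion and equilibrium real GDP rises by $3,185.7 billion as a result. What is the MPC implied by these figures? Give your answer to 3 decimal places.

0.860

Implied spending multiplier k = ΔY/ΔG = 3,185.7/446 ≈ 7.1428.
Since k = 1/(1 − MPC), MPC = 1 − 1/k = 1 − ΔG/ΔY = 1 − 446/3,185.7 ≈ 0.860.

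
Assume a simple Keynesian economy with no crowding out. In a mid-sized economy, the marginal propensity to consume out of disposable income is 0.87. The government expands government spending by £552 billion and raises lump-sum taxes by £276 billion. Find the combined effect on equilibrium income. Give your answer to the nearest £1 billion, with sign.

+£2,399 billion

Expenditure multiplier = 1/(1 − MPC) = 1/(1 − 0.87) = 1/0.13 ≈ 7.692.
ΔG contributes k·ΔG = (+£552 billion) / 0.13 ≈ +£4,246.2 billion.
ΔT of +£276 billion changes first-round spending by −c·ΔT = −£240.12 billion, contributing k·(−c·ΔT) = (−£240.12 billion) / 0.13 ≈ −£1,847.1 billion.
Net ΔY = k(ΔG − c·ΔT) = (+£311.88 billion) / 0.13 ≈ +£2,399 billion.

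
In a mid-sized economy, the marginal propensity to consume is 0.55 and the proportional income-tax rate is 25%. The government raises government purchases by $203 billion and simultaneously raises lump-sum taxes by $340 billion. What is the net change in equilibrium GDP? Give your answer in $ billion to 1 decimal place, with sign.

+$27.2 billion

Expenditure multiplier = 1/(1 − c(1−t)) = 1/(1 − 0.55×0.75) = 1/0.5875 ≈ 1.702.
ΔG contributes k·ΔG = (+$203 billion) / 0.5875 ≈ +$345.5 billion.
ΔT of +$340 billion changes first-round spending by −c·ΔT = −$187 billion, contributing k·(−c·ΔT) = (−$187 billion) / 0.5875 ≈ −$318.3 billion.
Net ΔY = k(ΔG − c·ΔT) = (+$16 billion) / 0.5875 ≈ +$27.2 billion.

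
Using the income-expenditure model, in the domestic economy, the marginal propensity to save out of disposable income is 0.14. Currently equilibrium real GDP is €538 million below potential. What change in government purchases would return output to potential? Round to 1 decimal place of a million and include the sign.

MPC = 1 − MPS = 1 − 0.14 = 0.86.
Spending multiplier = 1/(1 − MPC) = 1/(1 − 0.86) = 1/0.14 ≈ 7.143.
Need ΔY = +€538 million, so ΔG = ΔY/k = (+€538 million) × 0.14 ≈ +€75.3 million.
The government should increase government purchases by €75.3 million.

+€75.3 million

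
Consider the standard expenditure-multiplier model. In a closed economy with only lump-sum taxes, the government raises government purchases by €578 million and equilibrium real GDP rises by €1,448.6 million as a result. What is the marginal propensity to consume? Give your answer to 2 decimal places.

0.60

Implied spending multiplier k = ΔY/ΔG = 1,448.6/578 ≈ 2.5062.
Since k = 1/(1 − MPC), MPC = 1 − 1/k = 1 − ΔG/ΔY = 1 − 578/1,448.6 ≈ 0.60.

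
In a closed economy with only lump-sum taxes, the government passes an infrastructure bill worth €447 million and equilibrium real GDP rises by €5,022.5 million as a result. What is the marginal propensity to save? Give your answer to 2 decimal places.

0.09

Implied spending multiplier k = ΔY/ΔG = 5,022.5/447 ≈ 11.236.
Since k = 1/(1 − MPC), MPC = 1 − 1/k = 1 − ΔG/ΔY = 1 − 447/5,022.5 ≈ 0.91.
MPS = 1 − MPC = 0.09.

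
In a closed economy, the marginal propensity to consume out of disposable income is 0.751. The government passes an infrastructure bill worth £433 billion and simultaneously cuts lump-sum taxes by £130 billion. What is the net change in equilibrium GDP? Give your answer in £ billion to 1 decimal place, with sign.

+£2,131.0 billion

Expenditure multiplier = 1/(1 − MPC) = 1/(1 − 0.751) = 1/0.249 ≈ 4.016.
ΔG contributes k·ΔG = (+£433 billion) / 0.249 ≈ +£1,739 billion.
ΔT of −£130 billion changes first-round spending by −c·ΔT = +£97.63 billion, contributing k·(−c·ΔT) = (+£97.63 billion) / 0.249 ≈ +£392.1 billion.
Net ΔY = k(ΔG − c·ΔT) = (+£530.63 billion) / 0.249 ≈ +£2,131 billion.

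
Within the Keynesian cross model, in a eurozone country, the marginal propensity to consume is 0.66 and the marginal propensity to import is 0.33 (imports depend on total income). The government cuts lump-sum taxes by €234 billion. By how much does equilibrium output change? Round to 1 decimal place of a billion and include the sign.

A lump-sum tax change of −€234 billion shifts disposable income by +€234 billion; first-round consumption changes by −c × ΔT = −0.66 × (−€234 billion) = +€154.44 billion.
Expenditure multiplier = 1/(1 − c + m) = 1/(1 − 0.66 + 0.33) = 1/0.67 ≈ 1.493.
The tax multiplier is −c × k ≈ −0.985, so ΔY = k × (−c·ΔT) = (+€154.44 billion) / 0.67 ≈ +€230.5 billion.

+€230.5 billion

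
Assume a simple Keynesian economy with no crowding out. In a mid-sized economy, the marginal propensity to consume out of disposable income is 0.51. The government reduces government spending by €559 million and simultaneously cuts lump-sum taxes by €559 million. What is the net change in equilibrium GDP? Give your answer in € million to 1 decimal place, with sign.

Expenditure multiplier = 1/(1 − MPC) = 1/(1 − 0.51) = 1/0.49 ≈ 2.041.
ΔG contributes k·ΔG = (−€559 million) / 0.49 ≈ −€1,140.8 million.
ΔT of −€559 million changes first-round spending by −c·ΔT = +€285.09 million, contributing k·(−c·ΔT) = (+€285.09 million) / 0.49 ≈ +€581.8 million.
With ΔG = ΔT and no other leakages, the balanced-budget multiplier is 1, so ΔY = ΔG = −€559 million.

−€559.0 million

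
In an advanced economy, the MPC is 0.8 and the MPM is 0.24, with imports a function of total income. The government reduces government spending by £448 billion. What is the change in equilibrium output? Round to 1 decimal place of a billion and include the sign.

−£1,018.2 billion

Expenditure multiplier = 1/(1 − c + m) = 1/(1 − 0.8 + 0.24) = 1/0.44 ≈ 2.273.
ΔY = k × ΔG = (−£448 billion) / 0.44 ≈ −£1,018.2 billion.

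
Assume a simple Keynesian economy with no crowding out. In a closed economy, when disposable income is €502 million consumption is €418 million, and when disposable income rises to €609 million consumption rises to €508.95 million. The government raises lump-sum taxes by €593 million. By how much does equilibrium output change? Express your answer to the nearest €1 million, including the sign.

−€3,360 million

MPC = ΔC/ΔYd = (508.95 − 418)/(609 − 502) = 90.95/107 = 0.85.
A lump-sum tax change of +€593 million shifts disposable income by −€593 million; first-round consumption changes by −c × ΔT = −0.85 × (+€593 million) = −€504.05 million.
Expenditure multiplier = 1/(1 − MPC) = 1/(1 − 0.85) = 1/0.15 ≈ 6.667.
The tax multiplier is −c × k ≈ −5.667, so ΔY = k × (−c·ΔT) = (−€504.05 million) / 0.15 ≈ −€3,360 million.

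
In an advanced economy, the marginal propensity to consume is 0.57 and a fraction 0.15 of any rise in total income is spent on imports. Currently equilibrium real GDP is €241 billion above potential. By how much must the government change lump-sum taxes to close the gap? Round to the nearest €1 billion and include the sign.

Spending multiplier = 1/(1 − c + m) = 1/(1 − 0.57 + 0.15) = 1/0.58 ≈ 1.724.
Tax multiplier = −c·k = −0.57/0.58 ≈ −0.983. Need ΔY = −€241 billion, so ΔT = ΔY/(−c·k) = −(−€241 billion) × 0.58 / 0.57 ≈ +€245 billion.
The government should raise lump-sum taxes by €245 billion.

+€245 billion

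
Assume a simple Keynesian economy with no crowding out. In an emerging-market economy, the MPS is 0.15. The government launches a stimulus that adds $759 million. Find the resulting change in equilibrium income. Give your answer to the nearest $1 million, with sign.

MPC = 1 − MPS = 1 − 0.15 = 0.85.
Government-spending multiplier = 1/(1 − MPC) = 1/(1 − 0.85) = 1/0.15 ≈ 6.667.
ΔY = k × ΔG = (+$759 million) / 0.15 = +$5,060 million.

+$5,060 million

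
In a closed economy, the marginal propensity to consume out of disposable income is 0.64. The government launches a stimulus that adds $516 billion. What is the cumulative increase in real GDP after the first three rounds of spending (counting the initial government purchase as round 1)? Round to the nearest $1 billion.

$1,058 billion

Round 1 adds ΔG = $516 billion; each later round is MPC = 0.64 times the previous.
After 3 rounds: 516 + 330.24 + 211.3536 = ΔG·(1 − c^3)/(1 − c) = 516 × (1 − 0.262144)/0.36 ≈ $1,058 billion.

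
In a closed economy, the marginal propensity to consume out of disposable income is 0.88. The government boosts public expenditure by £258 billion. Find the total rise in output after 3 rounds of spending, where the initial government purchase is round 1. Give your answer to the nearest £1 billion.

£685 billion

Round 1 adds ΔG = £258 billion; each later round is MPC = 0.88 times the previous.
After 3 rounds: 258 + 227.04 + 199.7952 = ΔG·(1 − c^3)/(1 − c) = 258 × (1 − 0.681472)/0.12 ≈ £685 billion.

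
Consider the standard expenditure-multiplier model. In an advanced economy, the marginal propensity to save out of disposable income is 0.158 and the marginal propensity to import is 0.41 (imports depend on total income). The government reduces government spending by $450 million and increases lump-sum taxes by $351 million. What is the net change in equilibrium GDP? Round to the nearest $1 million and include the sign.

−$1,313 million

MPC = 1 − MPS = 1 − 0.158 = 0.842.
Expenditure multiplier = 1/(1 − c + m) = 1/(1 − 0.842 + 0.41) = 1/0.568 ≈ 1.761.
ΔG contributes k·ΔG = (−$450 million) / 0.568 ≈ −$792.3 million.
ΔT of +$351 million changes first-round spending by −c·ΔT = −$295.542 million, contributing k·(−c·ΔT) = (−$295.542 million) / 0.568 ≈ −$520.3 million.
Net ΔY = k(ΔG − c·ΔT) = (−$745.542 million) / 0.568 ≈ −$1,313 million.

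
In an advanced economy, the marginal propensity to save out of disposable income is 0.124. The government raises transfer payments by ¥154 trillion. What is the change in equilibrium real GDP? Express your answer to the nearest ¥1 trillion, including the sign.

MPC = 1 − MPS = 1 − 0.124 = 0.876.
The transfer change shifts disposable income by +¥154 trillion, so first-round consumption changes by c·ΔTR = 0.876 × (+¥154 trillion) = +¥134.904 trillion.
Expenditure multiplier = 1/(1 − MPC) = 1/(1 − 0.876) = 1/0.124 ≈ 8.065.
The transfer multiplier is c × k ≈ 7.065, so ΔY = k × (c·ΔTR) = (+¥134.904 trillion) / 0.124 ≈ +¥1,088 trillion.

+¥1,088 trillion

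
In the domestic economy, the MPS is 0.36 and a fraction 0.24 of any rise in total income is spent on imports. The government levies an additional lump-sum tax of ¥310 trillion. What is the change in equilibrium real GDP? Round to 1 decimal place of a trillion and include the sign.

MPC = 1 − MPS = 1 − 0.36 = 0.64.
A lump-sum tax change of +¥310 trillion shifts disposable income by −¥310 trillion; first-round consumption changes by −c × ΔT = −0.64 × (+¥310 trillion) = −¥198.4 trillion.
Expenditure multiplier = 1/(1 − c + m) = 1/(1 − 0.64 + 0.24) = 1/0.6 ≈ 1.667.
The tax multiplier is −c × k ≈ −1.067, so ΔY = k × (−c·ΔT) = (−¥198.4 trillion) / 0.6 ≈ −¥330.7 trillion.

−¥330.7 trillion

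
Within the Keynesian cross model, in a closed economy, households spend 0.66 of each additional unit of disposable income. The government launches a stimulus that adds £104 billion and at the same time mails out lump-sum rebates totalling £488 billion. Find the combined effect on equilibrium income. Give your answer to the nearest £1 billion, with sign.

Expenditure multiplier = 1/(1 − MPC) = 1/(1 − 0.66) = 1/0.34 ≈ 2.941.
ΔG contributes k·ΔG = (+£104 billion) / 0.34 ≈ +£305.9 billion.
ΔT of −£488 billion changes first-round spending by −c·ΔT = +£322.08 billion, contributing k·(−c·ΔT) = (+£322.08 billion) / 0.34 ≈ +£947.3 billion.
Net ΔY = k(ΔG − c·ΔT) = (+£426.08 billion) / 0.34 ≈ +£1,253 billion.

+£1,253 billion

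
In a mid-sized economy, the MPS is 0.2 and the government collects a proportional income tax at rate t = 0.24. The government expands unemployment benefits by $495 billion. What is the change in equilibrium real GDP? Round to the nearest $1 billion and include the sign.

+$1,010 billion

MPC = 1 − MPS = 1 − 0.2 = 0.8.
The transfer change shifts disposable income by +$495 billion, so first-round consumption changes by c·ΔTR = 0.8 × (+$495 billion) = +$396 billion.
Expenditure multiplier = 1/(1 − c(1−t)) = 1/(1 − 0.8×0.76) = 1/0.392 ≈ 2.551.
The transfer multiplier is c × k ≈ 2.041, so ΔY = k × (c·ΔTR) = (+$396 billion) / 0.392 ≈ +$1,010 billion.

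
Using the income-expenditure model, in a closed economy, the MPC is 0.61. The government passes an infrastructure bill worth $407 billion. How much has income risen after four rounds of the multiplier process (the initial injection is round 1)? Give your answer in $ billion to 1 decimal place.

$899.1 billion

Round 1 adds ΔG = $407 billion; each later round is MPC = 0.61 times the previous.
After 4 rounds: 407 + 248.27 + 151.4447 + 92.381267 = ΔG·(1 − c^4)/(1 − c) = 407 × (1 − 0.13845841)/0.39 ≈ $899.1 billion.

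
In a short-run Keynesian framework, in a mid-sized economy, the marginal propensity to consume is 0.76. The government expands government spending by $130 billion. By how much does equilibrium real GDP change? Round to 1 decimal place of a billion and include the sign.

+$541.7 billion

Spending multiplier = 1/(1 − MPC) = 1/(1 − 0.76) = 1/0.24 ≈ 4.167.
ΔY = k × ΔG = (+$130 billion) / 0.24 ≈ +$541.7 billion.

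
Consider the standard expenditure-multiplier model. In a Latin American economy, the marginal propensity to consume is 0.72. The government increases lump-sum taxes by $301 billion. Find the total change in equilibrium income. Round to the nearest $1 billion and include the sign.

A lump-sum tax change of +$301 billion shifts disposable income by −$301 billion; first-round consumption changes by −c × ΔT = −0.72 × (+$301 billion) = −$216.72 billion.
Expenditure multiplier = 1/(1 − MPC) = 1/(1 − 0.72) = 1/0.28 ≈ 3.571.
The tax multiplier is −c × k ≈ −2.571, so ΔY = k × (−c·ΔT) = (−$216.72 billion) / 0.28 = −$774 billion.

−$774 billion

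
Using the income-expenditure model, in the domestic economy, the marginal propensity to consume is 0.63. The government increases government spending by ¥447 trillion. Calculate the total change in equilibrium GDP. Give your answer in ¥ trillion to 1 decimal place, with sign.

+¥1,208.1 trillion

Government-spending multiplier = 1/(1 − MPC) = 1/(1 − 0.63) = 1/0.37 ≈ 2.703.
ΔY = k × ΔG = (+¥447 trillion) / 0.37 ≈ +¥1,208.1 trillion.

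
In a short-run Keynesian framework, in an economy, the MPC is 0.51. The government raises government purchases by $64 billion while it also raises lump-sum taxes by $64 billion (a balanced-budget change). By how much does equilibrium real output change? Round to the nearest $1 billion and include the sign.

+$64 billion

Expenditure multiplier = 1/(1 − MPC) = 1/(1 − 0.51) = 1/0.49 ≈ 2.041.
ΔG contributes k·ΔG = (+$64 billion) / 0.49 ≈ +$130.6 billion.
ΔT of +$64 billion changes first-round spending by −c·ΔT = −$32.64 billion, contributing k·(−c·ΔT) = (−$32.64 billion) / 0.49 ≈ −$66.6 billion.
With ΔG = ΔT and no other leakages, the balanced-budget multiplier is 1, so ΔY = ΔG = +$64 billion.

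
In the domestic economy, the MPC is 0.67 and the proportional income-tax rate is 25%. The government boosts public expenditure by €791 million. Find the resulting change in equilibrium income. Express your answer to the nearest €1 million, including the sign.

Expenditure multiplier = 1/(1 − c(1−t)) = 1/(1 − 0.67×0.75) = 1/0.4975 ≈ 2.01.
ΔY = k × ΔG = (+€791 million) / 0.4975 ≈ +€1,590 million.

+€1,590 million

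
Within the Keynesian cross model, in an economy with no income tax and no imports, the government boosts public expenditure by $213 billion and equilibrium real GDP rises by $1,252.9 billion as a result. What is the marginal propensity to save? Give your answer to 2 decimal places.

Implied spending multiplier k = ΔY/ΔG = 1,252.9/213 ≈ 5.8822.
Since k = 1/(1 − MPC), MPC = 1 − 1/k = 1 − ΔG/ΔY = 1 − 213/1,252.9 ≈ 0.83.
MPS = 1 − MPC = 0.17.

0.17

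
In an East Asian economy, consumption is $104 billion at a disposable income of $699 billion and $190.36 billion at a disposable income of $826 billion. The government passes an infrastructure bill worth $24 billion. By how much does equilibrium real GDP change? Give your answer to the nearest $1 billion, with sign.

+$75 billion

MPC = ΔC/ΔYd = (190.36 − 104)/(826 − 699) = 86.36/127 = 0.68.
Government-spending multiplier = 1/(1 − MPC) = 1/(1 − 0.68) = 1/0.32 = 3.125.
ΔY = k × ΔG = (+$24 billion) / 0.32 = +$75 billion.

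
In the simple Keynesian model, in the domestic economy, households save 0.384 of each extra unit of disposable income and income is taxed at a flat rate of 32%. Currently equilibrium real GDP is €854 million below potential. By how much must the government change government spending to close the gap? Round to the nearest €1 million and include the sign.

+€496 million

MPC = 1 − MPS = 1 − 0.384 = 0.616.
Spending multiplier = 1/(1 − c(1−t)) = 1/(1 − 0.616×0.68) = 1/0.58112 ≈ 1.721.
Need ΔY = +€854 million, so ΔG = ΔY/k = (+€854 million) × 0.58112 ≈ +€496 million.
The government should increase government spending by €496 million.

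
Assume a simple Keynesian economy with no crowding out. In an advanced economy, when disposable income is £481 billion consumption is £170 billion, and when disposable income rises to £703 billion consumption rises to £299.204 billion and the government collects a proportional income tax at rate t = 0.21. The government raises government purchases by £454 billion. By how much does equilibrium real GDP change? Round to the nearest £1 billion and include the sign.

MPC = ΔC/ΔYd = (299.204 − 170)/(703 − 481) = 129.204/222 = 0.582.
Expenditure multiplier = 1/(1 − c(1−t)) = 1/(1 − 0.582×0.79) = 1/0.54022 ≈ 1.851.
ΔY = k × ΔG = (+£454 billion) / 0.54022 ≈ +£840 billion.

+£840 billion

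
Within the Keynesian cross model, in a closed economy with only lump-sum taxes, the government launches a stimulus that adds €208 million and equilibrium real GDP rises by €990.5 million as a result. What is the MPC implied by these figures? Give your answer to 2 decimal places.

Implied spending multiplier k = ΔY/ΔG = 990.5/208 ≈ 4.762.
Since k = 1/(1 − MPC), MPC = 1 − 1/k = 1 − ΔG/ΔY = 1 − 208/990.5 ≈ 0.79.

0.79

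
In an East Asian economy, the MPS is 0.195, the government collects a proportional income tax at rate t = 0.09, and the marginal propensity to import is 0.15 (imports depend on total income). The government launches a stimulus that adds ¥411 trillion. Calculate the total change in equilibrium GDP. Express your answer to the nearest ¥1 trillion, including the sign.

MPC = 1 − MPS = 1 − 0.195 = 0.805.
Spending multiplier = 1/(1 − c(1−t) + m) = 1/(1 − 0.805×0.91 + 0.15) = 1/0.41745 ≈ 2.395.
ΔY = k × ΔG = (+¥411 trillion) / 0.41745 ≈ +¥985 trillion.

+¥985 trillion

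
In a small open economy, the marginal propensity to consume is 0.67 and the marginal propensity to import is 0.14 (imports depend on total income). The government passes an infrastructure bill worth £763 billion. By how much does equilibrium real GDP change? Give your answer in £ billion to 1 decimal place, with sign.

+£1,623.4 billion

Government-spending multiplier = 1/(1 − c + m) = 1/(1 − 0.67 + 0.14) = 1/0.47 ≈ 2.128.
ΔY = k × ΔG = (+£763 billion) / 0.47 ≈ +£1,623.4 billion.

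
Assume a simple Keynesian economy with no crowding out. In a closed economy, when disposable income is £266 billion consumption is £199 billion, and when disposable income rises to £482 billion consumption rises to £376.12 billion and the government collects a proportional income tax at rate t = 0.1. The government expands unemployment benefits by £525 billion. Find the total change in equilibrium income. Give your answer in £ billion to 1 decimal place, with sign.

+£1,643.1 billion

MPC = ΔC/ΔYd = (376.12 − 199)/(482 − 266) = 177.12/216 = 0.82.
The transfer change shifts disposable income by +£525 billion, so first-round consumption changes by c·ΔTR = 0.82 × (+£525 billion) = +£430.5 billion.
Expenditure multiplier = 1/(1 − c(1−t)) = 1/(1 − 0.82×0.9) = 1/0.262 ≈ 3.817.
The transfer multiplier is c × k ≈ 3.13, so ΔY = k × (c·ΔTR) = (+£430.5 billion) / 0.262 ≈ +£1,643.1 billion.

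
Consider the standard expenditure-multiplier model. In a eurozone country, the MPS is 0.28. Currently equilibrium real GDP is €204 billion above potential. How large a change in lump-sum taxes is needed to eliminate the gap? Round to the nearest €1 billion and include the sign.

+€79 billion

MPC = 1 − MPS = 1 − 0.28 = 0.72.
Spending multiplier = 1/(1 − MPC) = 1/(1 − 0.72) = 1/0.28 ≈ 3.571.
Tax multiplier = −c·k = −0.72/0.28 ≈ −2.571. Need ΔY = −€204 billion, so ΔT = ΔY/(−c·k) = −(−€204 billion) × 0.28 / 0.72 ≈ +€79 billion.
The government should raise lump-sum taxes by €79 billion.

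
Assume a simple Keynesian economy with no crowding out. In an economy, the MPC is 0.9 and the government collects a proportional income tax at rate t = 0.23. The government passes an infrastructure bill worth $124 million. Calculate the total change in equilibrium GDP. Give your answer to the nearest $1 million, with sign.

+$404 million

Spending multiplier = 1/(1 − c(1−t)) = 1/(1 − 0.9×0.77) = 1/0.307 ≈ 3.257.
ΔY = k × ΔG = (+$124 million) / 0.307 ≈ +$404 million.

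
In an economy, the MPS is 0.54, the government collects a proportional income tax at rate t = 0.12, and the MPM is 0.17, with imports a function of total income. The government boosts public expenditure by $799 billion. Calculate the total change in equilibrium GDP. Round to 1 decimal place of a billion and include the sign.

+$1,044.2 billion

MPC = 1 − MPS = 1 − 0.54 = 0.46.
Government-spending multiplier = 1/(1 − c(1−t) + m) = 1/(1 − 0.46×0.88 + 0.17) = 1/0.7652 ≈ 1.307.
ΔY = k × ΔG = (+$799 billion) / 0.7652 ≈ +$1,044.2 billion.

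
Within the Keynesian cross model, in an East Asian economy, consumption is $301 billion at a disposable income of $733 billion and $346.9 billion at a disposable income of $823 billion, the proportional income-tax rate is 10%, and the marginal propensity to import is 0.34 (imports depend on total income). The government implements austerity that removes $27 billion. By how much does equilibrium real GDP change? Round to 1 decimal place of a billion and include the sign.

−$30.6 billion

MPC = ΔC/ΔYd = (346.9 − 301)/(823 − 733) = 45.9/90 = 0.51.
Expenditure multiplier = 1/(1 − c(1−t) + m) = 1/(1 − 0.51×0.9 + 0.34) = 1/0.881 ≈ 1.135.
ΔY = k × ΔG = (−$27 billion) / 0.881 ≈ −$30.6 billion.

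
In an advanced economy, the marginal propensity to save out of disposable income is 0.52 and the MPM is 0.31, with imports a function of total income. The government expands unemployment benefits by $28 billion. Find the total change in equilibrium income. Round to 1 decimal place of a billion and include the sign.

MPC = 1 − MPS = 1 − 0.52 = 0.48.
The transfer change shifts disposable income by +$28 billion, so first-round consumption changes by c·ΔTR = 0.48 × (+$28 billion) = +$13.44 billion.
Expenditure multiplier = 1/(1 − c + m) = 1/(1 − 0.48 + 0.31) = 1/0.83 ≈ 1.205.
The transfer multiplier is c × k ≈ 0.578, so ΔY = k × (c·ΔTR) = (+$13.44 billion) / 0.83 ≈ +$16.2 billion.

+$16.2 billion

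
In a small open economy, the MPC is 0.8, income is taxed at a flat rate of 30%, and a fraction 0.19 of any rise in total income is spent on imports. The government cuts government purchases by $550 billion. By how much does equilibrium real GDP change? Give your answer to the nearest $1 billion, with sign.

Government-spending multiplier = 1/(1 − c(1−t) + m) = 1/(1 − 0.8×0.7 + 0.19) = 1/0.63 ≈ 1.587.
ΔY = k × ΔG = (−$550 billion) / 0.63 ≈ −$873 billion.

−$873 billion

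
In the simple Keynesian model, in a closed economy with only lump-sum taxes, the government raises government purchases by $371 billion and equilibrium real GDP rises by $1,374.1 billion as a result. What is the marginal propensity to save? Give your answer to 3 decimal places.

0.270

Implied spending multiplier k = ΔY/ΔG = 1,374.1/371 ≈ 3.7038.
Since k = 1/(1 − MPC), MPC = 1 − 1/k = 1 − ΔG/ΔY = 1 − 371/1,374.1 ≈ 0.730.
MPS = 1 − MPC = 0.270.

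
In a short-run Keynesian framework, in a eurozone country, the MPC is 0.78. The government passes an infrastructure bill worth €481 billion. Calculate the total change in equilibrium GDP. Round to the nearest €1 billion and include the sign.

Government-spending multiplier = 1/(1 − MPC) = 1/(1 − 0.78) = 1/0.22 ≈ 4.545.
ΔY = k × ΔG = (+€481 billion) / 0.22 ≈ +€2,186 billion.

+€2,186 billion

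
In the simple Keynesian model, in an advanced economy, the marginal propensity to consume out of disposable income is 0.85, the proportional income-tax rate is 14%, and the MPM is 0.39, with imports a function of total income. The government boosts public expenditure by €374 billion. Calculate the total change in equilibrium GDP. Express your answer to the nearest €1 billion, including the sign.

+€568 billion

Government-spending multiplier = 1/(1 − c(1−t) + m) = 1/(1 − 0.85×0.86 + 0.39) = 1/0.659 ≈ 1.517.
ΔY = k × ΔG = (+€374 billion) / 0.659 ≈ +€568 billion.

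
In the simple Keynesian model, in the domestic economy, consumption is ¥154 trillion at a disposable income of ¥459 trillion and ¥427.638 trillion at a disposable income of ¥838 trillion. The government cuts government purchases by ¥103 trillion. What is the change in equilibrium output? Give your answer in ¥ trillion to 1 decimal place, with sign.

−¥370.5 trillion

MPC = ΔC/ΔYd = (427.638 − 154)/(838 − 459) = 273.638/379 = 0.722.
Expenditure multiplier = 1/(1 − MPC) = 1/(1 − 0.722) = 1/0.278 ≈ 3.597.
ΔY = k × ΔG = (−¥103 trillion) / 0.278 ≈ −¥370.5 trillion.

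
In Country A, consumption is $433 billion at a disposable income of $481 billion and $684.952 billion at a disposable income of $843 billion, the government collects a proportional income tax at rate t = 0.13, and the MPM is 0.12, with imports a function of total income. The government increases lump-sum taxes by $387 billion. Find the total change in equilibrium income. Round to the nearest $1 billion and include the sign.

MPC = ΔC/ΔYd = (684.952 − 433)/(843 − 481) = 251.952/362 = 0.696.
A lump-sum tax change of +$387 billion shifts disposable income by −$387 billion; first-round consumption changes by −c × ΔT = −0.696 × (+$387 billion) = −$269.352 billion.
Expenditure multiplier = 1/(1 − c(1−t) + m) = 1/(1 − 0.696×0.87 + 0.12) = 1/0.51448 ≈ 1.944.
The tax multiplier is −c × k ≈ −1.353, so ΔY = k × (−c·ΔT) = (−$269.352 billion) / 0.51448 ≈ −$524 billion.

−$524 billion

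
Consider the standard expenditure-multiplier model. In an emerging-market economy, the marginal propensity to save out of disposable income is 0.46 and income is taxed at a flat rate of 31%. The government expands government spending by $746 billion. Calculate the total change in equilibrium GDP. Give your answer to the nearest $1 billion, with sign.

MPC = 1 − MPS = 1 − 0.46 = 0.54.
Expenditure multiplier = 1/(1 − c(1−t)) = 1/(1 − 0.54×0.69) = 1/0.6274 ≈ 1.594.
ΔY = k × ΔG = (+$746 billion) / 0.6274 ≈ +$1,189 billion.

+$1,189 billion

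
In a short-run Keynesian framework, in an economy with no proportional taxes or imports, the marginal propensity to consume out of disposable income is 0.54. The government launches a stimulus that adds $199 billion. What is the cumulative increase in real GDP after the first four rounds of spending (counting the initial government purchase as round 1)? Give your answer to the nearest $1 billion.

Round 1 adds ΔG = $199 billion; each later round is MPC = 0.54 times the previous.
After 4 rounds: 199 + 107.46 + 58.0284 + 31.335336 = ΔG·(1 − c^4)/(1 − c) = 199 × (1 − 0.08503056)/0.46 ≈ $396 billion.

$396 billion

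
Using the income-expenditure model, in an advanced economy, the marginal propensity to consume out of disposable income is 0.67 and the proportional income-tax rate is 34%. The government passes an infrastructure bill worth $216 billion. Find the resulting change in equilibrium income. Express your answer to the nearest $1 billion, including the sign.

Government-spending multiplier = 1/(1 − c(1−t)) = 1/(1 − 0.67×0.66) = 1/0.5578 ≈ 1.793.
ΔY = k × ΔG = (+$216 billion) / 0.5578 ≈ +$387 billion.

+$387 billion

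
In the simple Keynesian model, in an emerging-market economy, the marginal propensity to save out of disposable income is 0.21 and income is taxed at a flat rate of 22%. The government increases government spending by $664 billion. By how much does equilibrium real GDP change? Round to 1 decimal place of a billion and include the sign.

MPC = 1 − MPS = 1 − 0.21 = 0.79.
Spending multiplier = 1/(1 − c(1−t)) = 1/(1 − 0.79×0.78) = 1/0.3838 ≈ 2.606.
ΔY = k × ΔG = (+$664 billion) / 0.3838 ≈ +$1,730.1 billion.

+$1,730.1 billion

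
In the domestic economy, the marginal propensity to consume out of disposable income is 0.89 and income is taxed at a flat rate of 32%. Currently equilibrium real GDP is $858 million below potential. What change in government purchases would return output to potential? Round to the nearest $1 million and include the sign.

+$339 million

Spending multiplier = 1/(1 − c(1−t)) = 1/(1 − 0.89×0.68) = 1/0.3948 ≈ 2.533.
Need ΔY = +$858 million, so ΔG = ΔY/k = (+$858 million) × 0.3948 ≈ +$339 million.
The government should increase government purchases by $339 million.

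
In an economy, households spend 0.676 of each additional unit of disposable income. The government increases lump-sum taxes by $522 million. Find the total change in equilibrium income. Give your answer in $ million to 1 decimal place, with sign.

−$1,089.1 million

A lump-sum tax change of +$522 million shifts disposable income by −$522 million; first-round consumption changes by −c × ΔT = −0.676 × (+$522 million) = −$352.872 million.
Expenditure multiplier = 1/(1 − MPC) = 1/(1 − 0.676) = 1/0.324 ≈ 3.086.
The tax multiplier is −c × k ≈ −2.086, so ΔY = k × (−c·ΔT) = (−$352.872 million) / 0.324 ≈ −$1,089.1 million.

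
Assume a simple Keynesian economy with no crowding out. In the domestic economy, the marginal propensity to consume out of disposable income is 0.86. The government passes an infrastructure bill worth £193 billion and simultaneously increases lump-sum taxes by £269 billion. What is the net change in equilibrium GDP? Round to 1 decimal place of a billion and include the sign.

Expenditure multiplier = 1/(1 − MPC) = 1/(1 − 0.86) = 1/0.14 ≈ 7.143.
ΔG contributes k·ΔG = (+£193 billion) / 0.14 ≈ +£1,378.6 billion.
ΔT of +£269 billion changes first-round spending by −c·ΔT = −£231.34 billion, contributing k·(−c·ΔT) = (−£231.34 billion) / 0.14 ≈ −£1,652.4 billion.
Net ΔY = k(ΔG − c·ΔT) = (−£38.34 billion) / 0.14 ≈ −£273.9 billion.

−£273.9 billion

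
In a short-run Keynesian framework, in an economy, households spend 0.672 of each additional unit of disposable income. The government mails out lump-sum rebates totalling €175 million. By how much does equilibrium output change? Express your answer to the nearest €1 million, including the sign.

+€359 million

A lump-sum tax change of −€175 million shifts disposable income by +€175 million; first-round consumption changes by −c × ΔT = −0.672 × (−€175 million) = +€117.6 million.
Expenditure multiplier = 1/(1 − MPC) = 1/(1 − 0.672) = 1/0.328 ≈ 3.049.
The tax multiplier is −c × k ≈ −2.049, so ΔY = k × (−c·ΔT) = (+€117.6 million) / 0.328 ≈ +€359 million.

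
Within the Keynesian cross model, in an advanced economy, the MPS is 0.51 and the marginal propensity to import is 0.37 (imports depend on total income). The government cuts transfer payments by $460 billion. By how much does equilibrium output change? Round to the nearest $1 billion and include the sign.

−$256 billion

MPC = 1 − MPS = 1 − 0.51 = 0.49.
The transfer change shifts disposable income by −$460 billion, so first-round consumption changes by c·ΔTR = 0.49 × (−$460 billion) = −$225.4 billion.
Expenditure multiplier = 1/(1 − c + m) = 1/(1 − 0.49 + 0.37) = 1/0.88 ≈ 1.136.
The transfer multiplier is c × k ≈ 0.557, so ΔY = k × (c·ΔTR) = (−$225.4 billion) / 0.88 ≈ −$256 billion.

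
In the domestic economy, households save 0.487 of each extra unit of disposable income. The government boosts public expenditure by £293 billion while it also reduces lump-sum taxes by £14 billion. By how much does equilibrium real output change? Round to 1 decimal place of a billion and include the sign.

+£616.4 billion

MPC = 1 − MPS = 1 − 0.487 = 0.513.
Expenditure multiplier = 1/(1 − MPC) = 1/(1 − 0.513) = 1/0.487 ≈ 2.053.
ΔG contributes k·ΔG = (+£293 billion) / 0.487 ≈ +£601.6 billion.
ΔT of −£14 billion changes first-round spending by −c·ΔT = +£7.182 billion, contributing k·(−c·ΔT) = (+£7.182 billion) / 0.487 ≈ +£14.7 billion.
Net ΔY = k(ΔG − c·ΔT) = (+£300.182 billion) / 0.487 ≈ +£616.4 billion.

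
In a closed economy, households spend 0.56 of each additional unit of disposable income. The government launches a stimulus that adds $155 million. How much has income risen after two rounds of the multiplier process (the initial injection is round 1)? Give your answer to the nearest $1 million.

$242 million

Round 1 adds ΔG = $155 million; each later round is MPC = 0.56 times the previous.
After 2 rounds: 155 + 86.8 = ΔG·(1 − c^2)/(1 − c) = 155 × (1 − 0.3136)/0.44 ≈ $242 million.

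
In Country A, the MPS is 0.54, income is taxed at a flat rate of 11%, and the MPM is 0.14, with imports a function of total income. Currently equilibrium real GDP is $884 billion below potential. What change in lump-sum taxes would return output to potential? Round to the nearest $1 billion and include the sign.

−$1,404 billion

MPC = 1 − MPS = 1 − 0.54 = 0.46.
Spending multiplier = 1/(1 − c(1−t) + m) = 1/(1 − 0.46×0.89 + 0.14) = 1/0.7306 ≈ 1.369.
Tax multiplier = −c·k = −0.46/0.7306 ≈ −0.63. Need ΔY = +$884 billion, so ΔT = ΔY/(−c·k) = −(+$884 billion) × 0.7306 / 0.46 ≈ −$1,404 billion.
The government should cut lump-sum taxes by $1,404 billion.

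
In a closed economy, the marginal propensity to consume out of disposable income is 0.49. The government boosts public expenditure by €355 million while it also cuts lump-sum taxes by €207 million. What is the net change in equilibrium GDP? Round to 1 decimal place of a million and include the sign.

Expenditure multiplier = 1/(1 − MPC) = 1/(1 − 0.49) = 1/0.51 ≈ 1.961.
ΔG contributes k·ΔG = (+€355 million) / 0.51 ≈ +€696.1 million.
ΔT of −€207 million changes first-round spending by −c·ΔT = +€101.43 million, contributing k·(−c·ΔT) = (+€101.43 million) / 0.51 ≈ +€198.9 million.
Net ΔY = k(ΔG − c·ΔT) = (+€456.43 million) / 0.51 ≈ +€895 million.

+€895.0 million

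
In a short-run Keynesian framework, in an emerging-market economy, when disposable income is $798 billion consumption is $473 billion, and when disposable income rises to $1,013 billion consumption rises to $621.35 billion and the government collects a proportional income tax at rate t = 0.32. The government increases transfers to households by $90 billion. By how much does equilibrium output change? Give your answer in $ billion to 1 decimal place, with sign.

MPC = ΔC/ΔYd = (621.35 − 473)/(1,013 − 798) = 148.35/215 = 0.69.
The transfer change shifts disposable income by +$90 billion, so first-round consumption changes by c·ΔTR = 0.69 × (+$90 billion) = +$62.1 billion.
Expenditure multiplier = 1/(1 − c(1−t)) = 1/(1 − 0.69×0.68) = 1/0.5308 ≈ 1.884.
The transfer multiplier is c × k ≈ 1.3, so ΔY = k × (c·ΔTR) = (+$62.1 billion) / 0.5308 ≈ +$117 billion.

+$117.0 billion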